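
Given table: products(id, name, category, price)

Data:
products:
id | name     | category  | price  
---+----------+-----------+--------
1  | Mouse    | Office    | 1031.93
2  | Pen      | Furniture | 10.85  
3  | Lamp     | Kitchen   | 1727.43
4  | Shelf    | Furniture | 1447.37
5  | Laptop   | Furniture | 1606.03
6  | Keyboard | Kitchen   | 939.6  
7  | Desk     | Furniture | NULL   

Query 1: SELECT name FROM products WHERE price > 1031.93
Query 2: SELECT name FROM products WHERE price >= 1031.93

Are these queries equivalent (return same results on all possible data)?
No, not equivalent

Query 1 returns: [('Lamp',), ('Shelf',), ('Laptop',)]
Query 2 returns: [('Mouse',), ('Lamp',), ('Shelf',), ('Laptop',)]

Reason: > vs >= gives different results when price = 1031.93 exists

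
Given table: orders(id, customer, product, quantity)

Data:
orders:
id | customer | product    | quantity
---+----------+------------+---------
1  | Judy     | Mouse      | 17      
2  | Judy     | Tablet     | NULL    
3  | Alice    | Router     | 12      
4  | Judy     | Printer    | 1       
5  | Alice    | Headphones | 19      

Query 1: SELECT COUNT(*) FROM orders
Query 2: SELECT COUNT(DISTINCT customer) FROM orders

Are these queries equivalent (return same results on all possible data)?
No, not equivalent

Query 1 returns: [(5,)]
Query 2 returns: [(2,)]

Reason: COUNT(*) counts rows, COUNT(DISTINCT customer) counts unique customers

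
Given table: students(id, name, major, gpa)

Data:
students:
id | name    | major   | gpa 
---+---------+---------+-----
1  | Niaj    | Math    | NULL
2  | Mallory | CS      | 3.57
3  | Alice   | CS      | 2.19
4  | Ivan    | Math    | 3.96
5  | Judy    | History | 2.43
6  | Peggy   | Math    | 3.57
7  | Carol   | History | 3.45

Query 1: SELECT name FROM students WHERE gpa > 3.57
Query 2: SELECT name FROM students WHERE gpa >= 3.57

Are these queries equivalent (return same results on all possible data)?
No, not equivalent

Query 1 returns: [('Ivan',)]
Query 2 returns: [('Mallory',), ('Ivan',), ('Peggy',)]

Reason: > vs >= gives different results when gpa = 3.57 exists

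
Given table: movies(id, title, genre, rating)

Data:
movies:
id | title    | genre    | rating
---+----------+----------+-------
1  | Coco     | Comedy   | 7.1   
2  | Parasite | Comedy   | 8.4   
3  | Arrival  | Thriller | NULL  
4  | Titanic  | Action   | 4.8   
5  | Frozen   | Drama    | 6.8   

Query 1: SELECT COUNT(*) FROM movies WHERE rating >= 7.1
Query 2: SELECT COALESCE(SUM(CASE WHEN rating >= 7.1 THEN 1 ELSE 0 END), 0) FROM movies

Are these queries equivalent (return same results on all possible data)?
Yes, equivalent

Both queries return: [(2,)]

Reason: COUNT with WHERE vs conditional SUM (COALESCE handles empty-table NULL)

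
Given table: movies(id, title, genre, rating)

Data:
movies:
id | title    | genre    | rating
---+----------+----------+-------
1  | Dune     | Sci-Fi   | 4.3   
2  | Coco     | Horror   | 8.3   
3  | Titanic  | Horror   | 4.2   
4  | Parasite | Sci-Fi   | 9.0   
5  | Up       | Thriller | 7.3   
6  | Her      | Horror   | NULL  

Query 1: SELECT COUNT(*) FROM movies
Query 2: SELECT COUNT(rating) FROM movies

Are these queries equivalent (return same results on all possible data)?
No, not equivalent

Query 1 returns: [(6,)]
Query 2 returns: [(5,)]

Reason: COUNT(*) includes NULLs, COUNT(column) excludes them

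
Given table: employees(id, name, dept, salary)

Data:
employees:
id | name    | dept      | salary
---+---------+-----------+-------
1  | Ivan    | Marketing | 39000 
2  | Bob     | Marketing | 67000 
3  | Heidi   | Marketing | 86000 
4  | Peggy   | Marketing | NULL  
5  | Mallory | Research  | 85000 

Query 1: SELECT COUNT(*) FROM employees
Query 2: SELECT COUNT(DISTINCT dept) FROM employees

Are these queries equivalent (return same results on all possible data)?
No, not equivalent

Query 1 returns: [(5,)]
Query 2 returns: [(2,)]

Reason: COUNT(*) counts rows, COUNT(DISTINCT dept) counts unique depts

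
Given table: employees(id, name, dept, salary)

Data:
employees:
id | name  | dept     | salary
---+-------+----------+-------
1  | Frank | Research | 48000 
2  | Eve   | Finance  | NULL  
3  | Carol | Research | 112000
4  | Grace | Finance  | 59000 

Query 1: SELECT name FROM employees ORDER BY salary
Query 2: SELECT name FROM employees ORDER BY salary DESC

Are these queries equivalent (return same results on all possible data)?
No, not equivalent

Query 1 returns: [('Eve',), ('Frank',), ('Grace',), ('Carol',)]
Query 2 returns: [('Carol',), ('Grace',), ('Frank',), ('Eve',)]

Reason: ASC vs DESC gives opposite ordering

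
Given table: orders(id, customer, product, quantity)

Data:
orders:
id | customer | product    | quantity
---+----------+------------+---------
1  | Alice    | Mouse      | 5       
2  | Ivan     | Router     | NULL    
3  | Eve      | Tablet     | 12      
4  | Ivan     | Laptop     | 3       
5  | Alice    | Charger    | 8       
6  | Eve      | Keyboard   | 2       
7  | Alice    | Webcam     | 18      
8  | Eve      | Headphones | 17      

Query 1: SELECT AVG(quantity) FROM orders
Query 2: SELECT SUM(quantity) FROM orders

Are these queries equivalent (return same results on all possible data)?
No, not equivalent

Query 1 returns: [(9.285714285714286,)]
Query 2 returns: [(65,)]

Reason: AVG vs SUM give different aggregate values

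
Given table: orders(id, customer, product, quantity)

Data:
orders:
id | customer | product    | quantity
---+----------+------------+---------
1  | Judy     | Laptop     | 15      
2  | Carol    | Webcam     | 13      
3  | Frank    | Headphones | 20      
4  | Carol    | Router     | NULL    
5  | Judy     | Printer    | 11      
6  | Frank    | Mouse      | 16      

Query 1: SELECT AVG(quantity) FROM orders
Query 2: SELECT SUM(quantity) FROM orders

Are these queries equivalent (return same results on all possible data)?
No, not equivalent

Query 1 returns: [(15.0,)]
Query 2 returns: [(75,)]

Reason: AVG vs SUM give different aggregate values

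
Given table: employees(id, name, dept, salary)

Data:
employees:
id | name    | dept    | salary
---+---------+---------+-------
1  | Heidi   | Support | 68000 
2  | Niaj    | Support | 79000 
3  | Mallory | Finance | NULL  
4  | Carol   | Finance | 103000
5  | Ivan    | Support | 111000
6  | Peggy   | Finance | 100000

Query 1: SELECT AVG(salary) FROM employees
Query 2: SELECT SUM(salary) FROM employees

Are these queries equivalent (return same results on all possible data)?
No, not equivalent

Query 1 returns: [(92200.0,)]
Query 2 returns: [(461000,)]

Reason: AVG vs SUM give different aggregate values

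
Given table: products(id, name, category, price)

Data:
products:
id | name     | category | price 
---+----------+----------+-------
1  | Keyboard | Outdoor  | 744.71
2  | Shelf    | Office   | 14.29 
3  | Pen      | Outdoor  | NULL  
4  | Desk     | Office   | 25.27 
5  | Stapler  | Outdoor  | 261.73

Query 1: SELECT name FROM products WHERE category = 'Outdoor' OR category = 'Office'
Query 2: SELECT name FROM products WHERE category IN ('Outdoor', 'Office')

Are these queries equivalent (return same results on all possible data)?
Yes, equivalent

Both queries return: [('Desk',), ('Keyboard',), ('Pen',), ('Shelf',), ('Stapler',)]

Reason: OR vs IN are equivalent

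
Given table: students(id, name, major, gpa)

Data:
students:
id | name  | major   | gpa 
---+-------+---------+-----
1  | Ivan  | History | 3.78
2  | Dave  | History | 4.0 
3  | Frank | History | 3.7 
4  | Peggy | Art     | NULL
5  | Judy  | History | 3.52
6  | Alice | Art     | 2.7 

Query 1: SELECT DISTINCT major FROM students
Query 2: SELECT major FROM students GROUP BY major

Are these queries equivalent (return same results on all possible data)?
Yes, equivalent

Both queries return: [('Art',), ('History',)]

Reason: Both get unique majors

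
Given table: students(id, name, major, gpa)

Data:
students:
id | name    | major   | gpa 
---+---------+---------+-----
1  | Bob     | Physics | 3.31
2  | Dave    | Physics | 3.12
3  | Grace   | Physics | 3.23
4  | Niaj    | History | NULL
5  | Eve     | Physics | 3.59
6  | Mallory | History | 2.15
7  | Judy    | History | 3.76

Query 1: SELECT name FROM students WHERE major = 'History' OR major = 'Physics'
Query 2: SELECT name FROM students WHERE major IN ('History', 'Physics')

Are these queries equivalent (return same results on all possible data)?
Yes, equivalent

Both queries return: [('Bob',), ('Dave',), ('Eve',), ('Grace',), ('Judy',), ('Mallory',), ('Niaj',)]

Reason: OR vs IN are equivalent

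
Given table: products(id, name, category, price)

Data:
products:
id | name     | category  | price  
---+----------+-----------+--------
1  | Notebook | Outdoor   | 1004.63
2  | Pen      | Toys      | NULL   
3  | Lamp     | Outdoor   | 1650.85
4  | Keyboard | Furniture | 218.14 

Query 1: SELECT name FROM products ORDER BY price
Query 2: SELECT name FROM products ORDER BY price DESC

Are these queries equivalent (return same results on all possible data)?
No, not equivalent

Query 1 returns: [('Pen',), ('Keyboard',), ('Notebook',), ('Lamp',)]
Query 2 returns: [('Lamp',), ('Notebook',), ('Keyboard',), ('Pen',)]

Reason: ASC vs DESC gives opposite ordering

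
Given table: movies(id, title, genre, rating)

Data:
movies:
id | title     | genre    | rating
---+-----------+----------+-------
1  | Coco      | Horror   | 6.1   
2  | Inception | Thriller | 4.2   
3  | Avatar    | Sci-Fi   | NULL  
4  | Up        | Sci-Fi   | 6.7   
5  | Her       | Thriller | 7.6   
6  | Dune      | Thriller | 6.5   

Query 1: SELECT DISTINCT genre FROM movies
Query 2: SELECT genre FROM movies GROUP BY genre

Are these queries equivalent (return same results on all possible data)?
Yes, equivalent

Both queries return: [('Horror',), ('Sci-Fi',), ('Thriller',)]

Reason: Both get unique genres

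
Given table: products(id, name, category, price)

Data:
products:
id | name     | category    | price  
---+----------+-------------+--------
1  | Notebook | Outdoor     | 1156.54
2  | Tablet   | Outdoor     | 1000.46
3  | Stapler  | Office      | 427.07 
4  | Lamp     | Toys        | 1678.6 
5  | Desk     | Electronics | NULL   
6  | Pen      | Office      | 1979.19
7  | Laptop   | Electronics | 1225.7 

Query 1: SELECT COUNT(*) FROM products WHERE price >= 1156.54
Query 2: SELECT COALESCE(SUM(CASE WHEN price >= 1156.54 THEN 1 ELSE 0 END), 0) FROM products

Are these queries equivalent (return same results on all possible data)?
Yes, equivalent

Both queries return: [(4,)]

Reason: COUNT with WHERE vs conditional SUM (COALESCE handles empty-table NULL)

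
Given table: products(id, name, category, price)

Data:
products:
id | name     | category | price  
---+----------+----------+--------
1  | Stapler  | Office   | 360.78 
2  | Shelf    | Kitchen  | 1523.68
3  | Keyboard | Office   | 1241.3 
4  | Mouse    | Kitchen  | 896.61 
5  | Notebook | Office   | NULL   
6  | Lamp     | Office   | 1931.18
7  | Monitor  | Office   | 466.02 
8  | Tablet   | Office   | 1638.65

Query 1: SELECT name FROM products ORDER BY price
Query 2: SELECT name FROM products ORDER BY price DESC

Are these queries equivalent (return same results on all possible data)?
No, not equivalent

Query 1 returns: [('Notebook',), ('Stapler',), ('Monitor',), ('Mouse',), ('Keyboard',), ('Shelf',), ('Tablet',), ('Lamp',)]
Query 2 returns: [('Lamp',), ('Tablet',), ('Shelf',), ('Keyboard',), ('Mouse',), ('Monitor',), ('Stapler',), ('Notebook',)]

Reason: ASC vs DESC gives opposite ordering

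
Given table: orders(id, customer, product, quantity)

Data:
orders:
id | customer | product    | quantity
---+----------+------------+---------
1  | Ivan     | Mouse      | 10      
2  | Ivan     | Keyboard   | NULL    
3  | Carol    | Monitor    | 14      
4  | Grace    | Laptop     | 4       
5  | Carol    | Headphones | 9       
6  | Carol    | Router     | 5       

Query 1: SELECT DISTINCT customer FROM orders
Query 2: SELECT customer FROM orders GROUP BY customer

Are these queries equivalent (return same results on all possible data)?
Yes, equivalent

Both queries return: [('Carol',), ('Grace',), ('Ivan',)]

Reason: Both get unique customers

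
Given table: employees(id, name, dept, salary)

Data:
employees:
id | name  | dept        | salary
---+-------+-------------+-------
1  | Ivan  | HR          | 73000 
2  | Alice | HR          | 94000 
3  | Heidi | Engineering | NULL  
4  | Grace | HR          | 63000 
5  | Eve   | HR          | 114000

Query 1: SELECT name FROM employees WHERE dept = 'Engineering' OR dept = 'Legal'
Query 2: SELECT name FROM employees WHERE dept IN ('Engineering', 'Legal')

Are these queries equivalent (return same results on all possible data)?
Yes, equivalent

Both queries return: [('Heidi',)]

Reason: OR vs IN are equivalent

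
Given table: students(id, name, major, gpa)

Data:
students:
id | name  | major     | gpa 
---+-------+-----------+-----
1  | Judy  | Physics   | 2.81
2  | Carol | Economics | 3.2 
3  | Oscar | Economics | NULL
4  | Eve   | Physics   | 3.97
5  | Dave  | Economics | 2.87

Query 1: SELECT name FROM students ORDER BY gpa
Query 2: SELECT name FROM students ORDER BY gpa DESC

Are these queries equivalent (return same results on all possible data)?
No, not equivalent

Query 1 returns: [('Oscar',), ('Judy',), ('Dave',), ('Carol',), ('Eve',)]
Query 2 returns: [('Eve',), ('Carol',), ('Dave',), ('Judy',), ('Oscar',)]

Reason: ASC vs DESC gives opposite ordering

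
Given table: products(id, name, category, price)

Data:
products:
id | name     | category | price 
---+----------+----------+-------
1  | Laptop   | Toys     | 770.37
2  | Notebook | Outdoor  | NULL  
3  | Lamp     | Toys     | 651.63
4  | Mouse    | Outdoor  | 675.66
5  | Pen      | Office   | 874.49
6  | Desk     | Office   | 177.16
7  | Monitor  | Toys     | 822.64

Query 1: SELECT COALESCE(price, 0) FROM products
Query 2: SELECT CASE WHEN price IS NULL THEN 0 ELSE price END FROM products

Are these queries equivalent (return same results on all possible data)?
Yes, equivalent

Both queries return: [(0,), (177.16,), (651.63,), (675.66,), (770.37,), (822.64,), (874.49,)]

Reason: COALESCE vs CASE for NULL handling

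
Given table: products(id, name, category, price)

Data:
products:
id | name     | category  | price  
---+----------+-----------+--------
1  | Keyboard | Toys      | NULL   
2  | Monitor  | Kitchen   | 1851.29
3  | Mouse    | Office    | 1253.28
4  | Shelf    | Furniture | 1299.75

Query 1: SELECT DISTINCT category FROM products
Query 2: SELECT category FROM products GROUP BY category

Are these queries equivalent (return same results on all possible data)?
Yes, equivalent

Both queries return: [('Furniture',), ('Kitchen',), ('Office',), ('Toys',)]

Reason: Both get unique categorys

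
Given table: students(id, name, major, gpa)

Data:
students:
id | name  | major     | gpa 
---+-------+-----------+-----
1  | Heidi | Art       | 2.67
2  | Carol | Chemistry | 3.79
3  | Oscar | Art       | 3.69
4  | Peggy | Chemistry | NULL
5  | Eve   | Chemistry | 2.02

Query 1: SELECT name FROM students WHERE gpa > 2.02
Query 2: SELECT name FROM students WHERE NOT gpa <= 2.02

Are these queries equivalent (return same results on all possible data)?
Yes, equivalent

Both queries return: [('Carol',), ('Heidi',), ('Oscar',)]

Reason: Both filter gpa > 2.02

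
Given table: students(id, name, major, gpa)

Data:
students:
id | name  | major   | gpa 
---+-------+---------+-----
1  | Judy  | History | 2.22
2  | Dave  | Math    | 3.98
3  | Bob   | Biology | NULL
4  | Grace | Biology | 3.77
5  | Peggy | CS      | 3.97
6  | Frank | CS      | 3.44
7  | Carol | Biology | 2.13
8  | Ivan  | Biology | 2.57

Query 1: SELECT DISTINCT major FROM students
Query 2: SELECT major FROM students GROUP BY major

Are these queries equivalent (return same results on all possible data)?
Yes, equivalent

Both queries return: [('Biology',), ('CS',), ('History',), ('Math',)]

Reason: Both get unique majors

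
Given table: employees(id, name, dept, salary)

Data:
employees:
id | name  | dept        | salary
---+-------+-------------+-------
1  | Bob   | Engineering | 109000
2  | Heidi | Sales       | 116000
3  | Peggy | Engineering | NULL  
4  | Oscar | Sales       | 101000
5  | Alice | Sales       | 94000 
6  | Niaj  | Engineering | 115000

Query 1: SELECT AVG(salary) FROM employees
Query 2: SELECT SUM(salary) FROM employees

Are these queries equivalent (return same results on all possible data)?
No, not equivalent

Query 1 returns: [(107000.0,)]
Query 2 returns: [(535000,)]

Reason: AVG vs SUM give different aggregate values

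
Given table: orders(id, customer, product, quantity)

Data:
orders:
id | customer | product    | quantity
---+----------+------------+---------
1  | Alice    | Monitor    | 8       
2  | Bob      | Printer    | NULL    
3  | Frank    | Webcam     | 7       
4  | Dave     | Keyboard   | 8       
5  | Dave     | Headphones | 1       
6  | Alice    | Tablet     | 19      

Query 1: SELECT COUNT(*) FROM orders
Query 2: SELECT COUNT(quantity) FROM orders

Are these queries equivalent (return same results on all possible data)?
No, not equivalent

Query 1 returns: [(6,)]
Query 2 returns: [(5,)]

Reason: COUNT(*) includes NULLs, COUNT(column) excludes them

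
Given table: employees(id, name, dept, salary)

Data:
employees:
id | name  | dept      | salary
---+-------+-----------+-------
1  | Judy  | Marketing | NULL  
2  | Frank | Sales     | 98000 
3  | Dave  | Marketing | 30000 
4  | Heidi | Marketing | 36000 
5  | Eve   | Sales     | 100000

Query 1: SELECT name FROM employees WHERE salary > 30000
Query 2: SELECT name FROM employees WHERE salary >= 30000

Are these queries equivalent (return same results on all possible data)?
No, not equivalent

Query 1 returns: [('Frank',), ('Heidi',), ('Eve',)]
Query 2 returns: [('Frank',), ('Dave',), ('Heidi',), ('Eve',)]

Reason: > vs >= gives different results when salary = 30000 exists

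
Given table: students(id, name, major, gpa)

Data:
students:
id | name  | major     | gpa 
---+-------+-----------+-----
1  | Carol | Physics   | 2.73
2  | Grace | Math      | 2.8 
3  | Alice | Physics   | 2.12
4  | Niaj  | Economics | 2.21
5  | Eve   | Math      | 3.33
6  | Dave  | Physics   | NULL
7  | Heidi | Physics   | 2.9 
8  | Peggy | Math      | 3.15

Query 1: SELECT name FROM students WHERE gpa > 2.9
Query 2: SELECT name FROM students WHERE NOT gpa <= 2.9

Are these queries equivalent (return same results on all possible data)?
Yes, equivalent

Both queries return: [('Eve',), ('Peggy',)]

Reason: Both filter gpa > 2.9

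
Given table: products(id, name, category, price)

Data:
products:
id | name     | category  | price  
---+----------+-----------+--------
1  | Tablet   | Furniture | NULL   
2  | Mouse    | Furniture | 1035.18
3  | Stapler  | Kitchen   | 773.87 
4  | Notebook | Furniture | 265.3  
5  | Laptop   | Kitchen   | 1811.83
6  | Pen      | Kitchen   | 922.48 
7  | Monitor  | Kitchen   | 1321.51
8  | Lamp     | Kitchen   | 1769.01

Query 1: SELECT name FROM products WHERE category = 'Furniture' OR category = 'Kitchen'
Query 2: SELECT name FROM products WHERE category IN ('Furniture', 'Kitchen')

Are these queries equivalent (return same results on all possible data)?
Yes, equivalent

Both queries return: [('Lamp',), ('Laptop',), ('Monitor',), ('Mouse',), ('Notebook',), ('Pen',), ('Stapler',), ('Tablet',)]

Reason: OR vs IN are equivalent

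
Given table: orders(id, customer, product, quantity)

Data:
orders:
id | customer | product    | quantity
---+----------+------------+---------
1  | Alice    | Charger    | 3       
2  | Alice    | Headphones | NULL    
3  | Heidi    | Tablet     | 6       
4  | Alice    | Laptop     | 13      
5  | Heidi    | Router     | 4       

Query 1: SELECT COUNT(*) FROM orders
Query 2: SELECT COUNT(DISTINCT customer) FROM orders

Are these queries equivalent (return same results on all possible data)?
No, not equivalent

Query 1 returns: [(5,)]
Query 2 returns: [(2,)]

Reason: COUNT(*) counts rows, COUNT(DISTINCT customer) counts unique customers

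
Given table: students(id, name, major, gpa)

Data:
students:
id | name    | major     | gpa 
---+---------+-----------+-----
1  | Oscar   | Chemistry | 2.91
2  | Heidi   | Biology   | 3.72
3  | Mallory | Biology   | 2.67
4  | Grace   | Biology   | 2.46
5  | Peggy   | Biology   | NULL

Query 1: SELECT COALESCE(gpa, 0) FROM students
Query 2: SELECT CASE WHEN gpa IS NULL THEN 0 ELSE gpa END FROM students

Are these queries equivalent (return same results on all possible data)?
Yes, equivalent

Both queries return: [(0,), (2.46,), (2.67,), (2.91,), (3.72,)]

Reason: COALESCE vs CASE for NULL handling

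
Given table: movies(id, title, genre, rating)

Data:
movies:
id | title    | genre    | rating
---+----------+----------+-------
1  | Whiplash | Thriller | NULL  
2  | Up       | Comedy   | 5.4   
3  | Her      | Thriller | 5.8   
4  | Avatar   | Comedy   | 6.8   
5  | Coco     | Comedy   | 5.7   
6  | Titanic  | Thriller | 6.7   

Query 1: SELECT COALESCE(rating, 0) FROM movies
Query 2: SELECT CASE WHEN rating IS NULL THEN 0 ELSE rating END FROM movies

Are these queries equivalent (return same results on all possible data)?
Yes, equivalent

Both queries return: [(0,), (5.4,), (5.7,), (5.8,), (6.7,), (6.8,)]

Reason: COALESCE vs CASE for NULL handling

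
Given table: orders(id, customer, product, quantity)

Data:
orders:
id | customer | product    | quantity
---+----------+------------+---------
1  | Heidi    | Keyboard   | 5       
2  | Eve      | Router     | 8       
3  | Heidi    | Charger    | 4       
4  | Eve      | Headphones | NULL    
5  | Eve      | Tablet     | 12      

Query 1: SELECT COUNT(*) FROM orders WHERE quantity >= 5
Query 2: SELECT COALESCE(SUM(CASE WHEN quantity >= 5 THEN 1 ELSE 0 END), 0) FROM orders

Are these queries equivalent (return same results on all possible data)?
Yes, equivalent

Both queries return: [(3,)]

Reason: COUNT with WHERE vs conditional SUM (COALESCE handles empty-table NULL)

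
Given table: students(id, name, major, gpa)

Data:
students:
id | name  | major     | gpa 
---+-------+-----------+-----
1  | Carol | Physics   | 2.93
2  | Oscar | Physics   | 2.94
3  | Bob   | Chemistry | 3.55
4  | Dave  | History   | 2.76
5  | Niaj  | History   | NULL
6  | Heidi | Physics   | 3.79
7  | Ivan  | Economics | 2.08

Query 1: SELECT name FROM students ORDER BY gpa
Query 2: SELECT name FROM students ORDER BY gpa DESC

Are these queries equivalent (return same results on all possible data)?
No, not equivalent

Query 1 returns: [('Niaj',), ('Ivan',), ('Dave',), ('Carol',), ('Oscar',), ('Bob',), ('Heidi',)]
Query 2 returns: [('Heidi',), ('Bob',), ('Oscar',), ('Carol',), ('Dave',), ('Ivan',), ('Niaj',)]

Reason: ASC vs DESC gives opposite ordering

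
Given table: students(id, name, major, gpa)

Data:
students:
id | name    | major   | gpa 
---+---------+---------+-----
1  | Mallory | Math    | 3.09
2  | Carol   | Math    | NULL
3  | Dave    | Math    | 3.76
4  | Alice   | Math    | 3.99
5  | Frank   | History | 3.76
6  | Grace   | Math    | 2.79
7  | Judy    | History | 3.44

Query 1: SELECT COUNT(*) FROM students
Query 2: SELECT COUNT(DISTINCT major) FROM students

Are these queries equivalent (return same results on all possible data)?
No, not equivalent

Query 1 returns: [(7,)]
Query 2 returns: [(2,)]

Reason: COUNT(*) counts rows, COUNT(DISTINCT major) counts unique majors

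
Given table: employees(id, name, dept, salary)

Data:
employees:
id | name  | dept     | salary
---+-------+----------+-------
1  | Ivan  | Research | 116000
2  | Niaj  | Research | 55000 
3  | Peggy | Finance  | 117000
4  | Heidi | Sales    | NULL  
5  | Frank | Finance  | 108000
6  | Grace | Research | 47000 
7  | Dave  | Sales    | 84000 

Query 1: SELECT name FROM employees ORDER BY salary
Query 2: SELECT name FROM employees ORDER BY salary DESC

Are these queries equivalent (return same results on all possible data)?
No, not equivalent

Query 1 returns: [('Heidi',), ('Grace',), ('Niaj',), ('Dave',), ('Frank',), ('Ivan',), ('Peggy',)]
Query 2 returns: [('Peggy',), ('Ivan',), ('Frank',), ('Dave',), ('Niaj',), ('Grace',), ('Heidi',)]

Reason: ASC vs DESC gives opposite ordering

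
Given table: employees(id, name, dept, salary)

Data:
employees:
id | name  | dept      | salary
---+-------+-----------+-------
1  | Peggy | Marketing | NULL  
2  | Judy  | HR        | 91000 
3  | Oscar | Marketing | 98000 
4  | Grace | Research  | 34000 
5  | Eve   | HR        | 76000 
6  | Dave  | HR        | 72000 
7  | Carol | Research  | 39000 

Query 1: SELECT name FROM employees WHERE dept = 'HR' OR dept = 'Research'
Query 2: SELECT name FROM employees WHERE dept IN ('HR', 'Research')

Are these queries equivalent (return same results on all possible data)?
Yes, equivalent

Both queries return: [('Carol',), ('Dave',), ('Eve',), ('Grace',), ('Judy',)]

Reason: OR vs IN are equivalent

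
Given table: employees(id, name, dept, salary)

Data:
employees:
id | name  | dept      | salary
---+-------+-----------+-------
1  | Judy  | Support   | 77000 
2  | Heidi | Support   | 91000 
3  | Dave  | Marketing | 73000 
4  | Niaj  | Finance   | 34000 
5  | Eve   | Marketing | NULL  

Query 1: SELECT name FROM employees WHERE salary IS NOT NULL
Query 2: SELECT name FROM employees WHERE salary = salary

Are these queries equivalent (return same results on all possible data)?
Yes, equivalent

Both queries return: [('Dave',), ('Heidi',), ('Judy',), ('Niaj',)]

Reason: IS NOT NULL vs self-equality (both exclude NULLs)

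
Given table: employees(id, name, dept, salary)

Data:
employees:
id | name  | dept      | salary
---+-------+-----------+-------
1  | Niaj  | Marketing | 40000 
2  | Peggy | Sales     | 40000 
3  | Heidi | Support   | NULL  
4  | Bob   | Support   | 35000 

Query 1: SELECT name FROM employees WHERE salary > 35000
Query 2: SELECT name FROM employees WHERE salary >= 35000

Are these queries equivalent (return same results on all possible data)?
No, not equivalent

Query 1 returns: [('Niaj',), ('Peggy',)]
Query 2 returns: [('Niaj',), ('Peggy',), ('Bob',)]

Reason: > vs >= gives different results when salary = 35000 exists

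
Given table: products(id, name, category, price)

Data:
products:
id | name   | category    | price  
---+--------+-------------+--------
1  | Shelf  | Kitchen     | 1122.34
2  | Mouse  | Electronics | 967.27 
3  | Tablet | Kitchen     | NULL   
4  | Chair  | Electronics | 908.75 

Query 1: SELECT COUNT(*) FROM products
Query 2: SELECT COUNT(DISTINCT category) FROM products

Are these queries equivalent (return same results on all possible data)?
No, not equivalent

Query 1 returns: [(4,)]
Query 2 returns: [(2,)]

Reason: COUNT(*) counts rows, COUNT(DISTINCT category) counts unique categorys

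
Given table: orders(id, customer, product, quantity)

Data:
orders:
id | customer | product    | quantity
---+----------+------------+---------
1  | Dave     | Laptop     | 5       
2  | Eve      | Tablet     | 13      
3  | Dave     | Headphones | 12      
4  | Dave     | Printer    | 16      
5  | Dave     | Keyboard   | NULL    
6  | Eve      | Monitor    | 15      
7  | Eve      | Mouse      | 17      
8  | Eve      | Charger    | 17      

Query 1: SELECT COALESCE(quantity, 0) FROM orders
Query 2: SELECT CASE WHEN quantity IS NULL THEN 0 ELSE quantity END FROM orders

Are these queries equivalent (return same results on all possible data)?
Yes, equivalent

Both queries return: [(0,), (5,), (12,), (13,), (15,), (16,), (17,), (17,)]

Reason: COALESCE vs CASE for NULL handling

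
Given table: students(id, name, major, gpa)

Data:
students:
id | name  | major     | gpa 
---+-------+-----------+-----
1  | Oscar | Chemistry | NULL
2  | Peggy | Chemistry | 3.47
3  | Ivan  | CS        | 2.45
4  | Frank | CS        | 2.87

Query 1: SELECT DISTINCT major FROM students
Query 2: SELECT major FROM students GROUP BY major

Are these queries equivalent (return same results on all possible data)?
Yes, equivalent

Both queries return: [('CS',), ('Chemistry',)]

Reason: Both get unique majors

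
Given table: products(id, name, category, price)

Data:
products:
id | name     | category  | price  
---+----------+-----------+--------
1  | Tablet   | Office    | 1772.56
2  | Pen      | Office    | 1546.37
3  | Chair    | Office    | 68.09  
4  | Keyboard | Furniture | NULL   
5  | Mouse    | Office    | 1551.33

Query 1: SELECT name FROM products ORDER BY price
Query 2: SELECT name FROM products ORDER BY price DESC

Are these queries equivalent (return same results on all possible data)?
No, not equivalent

Query 1 returns: [('Keyboard',), ('Chair',), ('Pen',), ('Mouse',), ('Tablet',)]
Query 2 returns: [('Tablet',), ('Mouse',), ('Pen',), ('Chair',), ('Keyboard',)]

Reason: ASC vs DESC gives opposite ordering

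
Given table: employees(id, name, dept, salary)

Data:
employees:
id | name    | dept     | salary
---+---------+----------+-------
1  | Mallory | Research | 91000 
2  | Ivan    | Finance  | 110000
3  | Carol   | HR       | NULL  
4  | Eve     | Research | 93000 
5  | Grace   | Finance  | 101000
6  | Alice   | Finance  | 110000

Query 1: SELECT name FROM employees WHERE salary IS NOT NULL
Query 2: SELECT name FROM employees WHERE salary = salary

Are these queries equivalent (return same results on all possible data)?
Yes, equivalent

Both queries return: [('Alice',), ('Eve',), ('Grace',), ('Ivan',), ('Mallory',)]

Reason: IS NOT NULL vs self-equality (both exclude NULLs)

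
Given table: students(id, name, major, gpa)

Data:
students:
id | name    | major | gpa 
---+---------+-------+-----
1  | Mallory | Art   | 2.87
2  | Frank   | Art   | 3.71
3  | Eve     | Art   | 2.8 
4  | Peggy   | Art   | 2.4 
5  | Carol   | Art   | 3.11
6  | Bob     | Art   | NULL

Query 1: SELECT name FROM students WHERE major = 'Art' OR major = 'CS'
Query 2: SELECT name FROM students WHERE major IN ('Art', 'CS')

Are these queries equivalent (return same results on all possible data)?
Yes, equivalent

Both queries return: [('Bob',), ('Carol',), ('Eve',), ('Frank',), ('Mallory',), ('Peggy',)]

Reason: OR vs IN are equivalent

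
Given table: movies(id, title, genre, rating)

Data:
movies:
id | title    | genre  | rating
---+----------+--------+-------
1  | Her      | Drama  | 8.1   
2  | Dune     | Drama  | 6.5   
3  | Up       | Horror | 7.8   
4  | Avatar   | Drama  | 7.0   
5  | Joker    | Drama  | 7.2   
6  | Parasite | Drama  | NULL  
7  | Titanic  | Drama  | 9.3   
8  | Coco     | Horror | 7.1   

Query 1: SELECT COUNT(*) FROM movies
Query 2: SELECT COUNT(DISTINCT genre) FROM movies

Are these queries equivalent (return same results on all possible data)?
No, not equivalent

Query 1 returns: [(8,)]
Query 2 returns: [(2,)]

Reason: COUNT(*) counts rows, COUNT(DISTINCT genre) counts unique genres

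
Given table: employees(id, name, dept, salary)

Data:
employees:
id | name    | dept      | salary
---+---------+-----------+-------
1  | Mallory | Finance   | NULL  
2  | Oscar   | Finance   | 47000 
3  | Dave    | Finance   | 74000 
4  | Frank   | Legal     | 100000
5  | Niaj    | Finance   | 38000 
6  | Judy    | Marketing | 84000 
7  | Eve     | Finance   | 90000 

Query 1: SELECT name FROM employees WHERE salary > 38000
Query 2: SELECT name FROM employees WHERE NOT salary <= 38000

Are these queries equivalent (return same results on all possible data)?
Yes, equivalent

Both queries return: [('Dave',), ('Eve',), ('Frank',), ('Judy',), ('Oscar',)]

Reason: Both filter salary > 38000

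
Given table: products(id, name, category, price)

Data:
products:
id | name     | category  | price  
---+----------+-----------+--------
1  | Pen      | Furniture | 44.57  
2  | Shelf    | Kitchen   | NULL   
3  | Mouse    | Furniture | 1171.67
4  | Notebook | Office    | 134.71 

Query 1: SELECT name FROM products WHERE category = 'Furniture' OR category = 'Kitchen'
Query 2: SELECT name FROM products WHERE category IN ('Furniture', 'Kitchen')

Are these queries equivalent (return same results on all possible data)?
Yes, equivalent

Both queries return: [('Mouse',), ('Pen',), ('Shelf',)]

Reason: OR vs IN are equivalent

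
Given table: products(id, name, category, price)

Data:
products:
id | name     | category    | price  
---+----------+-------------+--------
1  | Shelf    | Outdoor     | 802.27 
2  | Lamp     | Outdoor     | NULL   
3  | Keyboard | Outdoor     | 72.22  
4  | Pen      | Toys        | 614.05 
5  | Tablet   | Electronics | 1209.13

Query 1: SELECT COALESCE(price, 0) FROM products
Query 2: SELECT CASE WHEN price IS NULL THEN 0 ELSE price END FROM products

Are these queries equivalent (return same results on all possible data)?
Yes, equivalent

Both queries return: [(0,), (72.22,), (614.05,), (802.27,), (1209.13,)]

Reason: COALESCE vs CASE for NULL handling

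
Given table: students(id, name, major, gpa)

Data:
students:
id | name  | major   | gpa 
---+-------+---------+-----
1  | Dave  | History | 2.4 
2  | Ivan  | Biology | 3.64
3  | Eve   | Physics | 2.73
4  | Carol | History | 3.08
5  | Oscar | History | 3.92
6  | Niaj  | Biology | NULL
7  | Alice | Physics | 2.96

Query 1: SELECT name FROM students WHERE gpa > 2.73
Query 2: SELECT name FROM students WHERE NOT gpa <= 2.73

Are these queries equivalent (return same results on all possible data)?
Yes, equivalent

Both queries return: [('Alice',), ('Carol',), ('Ivan',), ('Oscar',)]

Reason: Both filter gpa > 2.73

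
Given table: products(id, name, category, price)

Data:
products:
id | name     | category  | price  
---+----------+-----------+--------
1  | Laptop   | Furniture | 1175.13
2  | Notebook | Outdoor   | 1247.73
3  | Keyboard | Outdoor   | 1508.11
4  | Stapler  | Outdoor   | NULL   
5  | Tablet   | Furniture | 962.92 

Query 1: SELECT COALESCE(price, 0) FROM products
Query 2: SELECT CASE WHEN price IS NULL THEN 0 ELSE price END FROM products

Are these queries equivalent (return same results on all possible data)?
Yes, equivalent

Both queries return: [(0,), (962.92,), (1175.13,), (1247.73,), (1508.11,)]

Reason: COALESCE vs CASE for NULL handling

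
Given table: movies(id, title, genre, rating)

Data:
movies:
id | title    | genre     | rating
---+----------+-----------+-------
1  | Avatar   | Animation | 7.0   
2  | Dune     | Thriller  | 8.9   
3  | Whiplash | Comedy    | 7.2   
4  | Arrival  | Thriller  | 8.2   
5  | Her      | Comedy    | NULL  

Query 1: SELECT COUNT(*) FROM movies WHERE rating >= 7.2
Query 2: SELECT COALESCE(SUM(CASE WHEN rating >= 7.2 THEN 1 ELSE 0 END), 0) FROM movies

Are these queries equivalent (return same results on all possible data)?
Yes, equivalent

Both queries return: [(3,)]

Reason: COUNT with WHERE vs conditional SUM (COALESCE handles empty-table NULL)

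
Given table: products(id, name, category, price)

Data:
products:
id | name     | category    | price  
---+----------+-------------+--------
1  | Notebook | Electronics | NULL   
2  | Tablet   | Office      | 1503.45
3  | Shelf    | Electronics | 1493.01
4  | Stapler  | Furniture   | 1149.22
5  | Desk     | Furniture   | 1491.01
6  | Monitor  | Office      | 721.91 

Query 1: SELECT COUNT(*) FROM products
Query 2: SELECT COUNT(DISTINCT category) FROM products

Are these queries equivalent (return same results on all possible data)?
No, not equivalent

Query 1 returns: [(6,)]
Query 2 returns: [(3,)]

Reason: COUNT(*) counts rows, COUNT(DISTINCT category) counts unique categorys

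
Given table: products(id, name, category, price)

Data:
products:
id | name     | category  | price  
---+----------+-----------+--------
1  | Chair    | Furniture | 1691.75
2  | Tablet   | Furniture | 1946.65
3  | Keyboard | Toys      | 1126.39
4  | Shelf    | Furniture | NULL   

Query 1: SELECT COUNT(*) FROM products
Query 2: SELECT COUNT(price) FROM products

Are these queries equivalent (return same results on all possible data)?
No, not equivalent

Query 1 returns: [(4,)]
Query 2 returns: [(3,)]

Reason: COUNT(*) includes NULLs, COUNT(column) excludes them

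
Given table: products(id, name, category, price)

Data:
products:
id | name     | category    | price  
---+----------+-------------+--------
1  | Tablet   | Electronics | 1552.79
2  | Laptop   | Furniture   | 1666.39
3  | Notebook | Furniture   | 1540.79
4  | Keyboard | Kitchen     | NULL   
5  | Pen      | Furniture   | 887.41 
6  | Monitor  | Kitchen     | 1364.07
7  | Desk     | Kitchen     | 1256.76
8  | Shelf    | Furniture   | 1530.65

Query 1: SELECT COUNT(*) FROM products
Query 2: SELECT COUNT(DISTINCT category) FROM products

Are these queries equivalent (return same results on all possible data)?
No, not equivalent

Query 1 returns: [(8,)]
Query 2 returns: [(3,)]

Reason: COUNT(*) counts rows, COUNT(DISTINCT category) counts unique categorys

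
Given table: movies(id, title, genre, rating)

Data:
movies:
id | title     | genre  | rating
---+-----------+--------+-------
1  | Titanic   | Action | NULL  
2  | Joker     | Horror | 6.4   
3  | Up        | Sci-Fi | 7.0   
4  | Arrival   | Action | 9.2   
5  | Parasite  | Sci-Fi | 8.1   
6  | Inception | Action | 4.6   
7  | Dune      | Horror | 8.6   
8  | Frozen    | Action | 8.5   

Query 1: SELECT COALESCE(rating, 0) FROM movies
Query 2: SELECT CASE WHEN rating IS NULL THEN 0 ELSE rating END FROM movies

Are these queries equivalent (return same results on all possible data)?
Yes, equivalent

Both queries return: [(0,), (4.6,), (6.4,), (7.0,), (8.1,), (8.5,), (8.6,), (9.2,)]

Reason: COALESCE vs CASE for NULL handling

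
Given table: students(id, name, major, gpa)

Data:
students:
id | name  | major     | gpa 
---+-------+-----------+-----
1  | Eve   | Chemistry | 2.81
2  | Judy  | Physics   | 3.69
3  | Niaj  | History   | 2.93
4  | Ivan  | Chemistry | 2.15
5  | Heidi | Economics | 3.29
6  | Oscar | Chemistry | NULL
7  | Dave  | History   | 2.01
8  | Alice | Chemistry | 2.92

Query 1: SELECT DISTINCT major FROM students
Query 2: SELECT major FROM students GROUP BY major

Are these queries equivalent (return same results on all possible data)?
Yes, equivalent

Both queries return: [('Chemistry',), ('Economics',), ('History',), ('Physics',)]

Reason: Both get unique majors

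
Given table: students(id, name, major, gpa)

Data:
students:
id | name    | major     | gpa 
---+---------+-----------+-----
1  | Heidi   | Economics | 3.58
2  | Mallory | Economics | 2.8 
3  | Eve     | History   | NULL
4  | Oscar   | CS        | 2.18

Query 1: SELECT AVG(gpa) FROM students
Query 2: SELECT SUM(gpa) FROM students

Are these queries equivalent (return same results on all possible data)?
No, not equivalent

Query 1 returns: [(2.8533333333333335,)]
Query 2 returns: [(8.56,)]

Reason: AVG vs SUM give different aggregate values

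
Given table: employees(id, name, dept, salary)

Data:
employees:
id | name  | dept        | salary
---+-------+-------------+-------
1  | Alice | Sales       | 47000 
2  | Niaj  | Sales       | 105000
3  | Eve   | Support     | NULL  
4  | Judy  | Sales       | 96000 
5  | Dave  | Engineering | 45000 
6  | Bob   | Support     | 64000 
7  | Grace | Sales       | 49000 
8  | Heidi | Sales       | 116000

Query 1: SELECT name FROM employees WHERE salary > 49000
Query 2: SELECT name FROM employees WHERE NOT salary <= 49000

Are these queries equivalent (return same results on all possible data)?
Yes, equivalent

Both queries return: [('Bob',), ('Heidi',), ('Judy',), ('Niaj',)]

Reason: Both filter salary > 49000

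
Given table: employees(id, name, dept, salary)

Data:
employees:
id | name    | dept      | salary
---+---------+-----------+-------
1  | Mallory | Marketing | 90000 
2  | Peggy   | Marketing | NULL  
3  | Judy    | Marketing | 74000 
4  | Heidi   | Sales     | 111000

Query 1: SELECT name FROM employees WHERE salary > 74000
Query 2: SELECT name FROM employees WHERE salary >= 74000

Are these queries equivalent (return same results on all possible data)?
No, not equivalent

Query 1 returns: [('Mallory',), ('Heidi',)]
Query 2 returns: [('Mallory',), ('Judy',), ('Heidi',)]

Reason: > vs >= gives different results when salary = 74000 exists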